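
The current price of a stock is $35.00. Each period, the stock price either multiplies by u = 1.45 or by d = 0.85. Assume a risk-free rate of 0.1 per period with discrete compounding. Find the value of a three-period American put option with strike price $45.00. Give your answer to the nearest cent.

Risk-neutral probability p = (1 + 0.1 − 0.85)/(1.45 − 0.85) = 0.2500/0.6000 = 0.4167
Terminal stock prices: S_uuu = 106.7, S_uud = 62.55, S_udd = 36.67, S_ddd = 21.49
Terminal payoffs (K − S): max(-61.7, 0) = 0, max(-17.55, 0) = 0, max(8.333, 0) = 8.333, max(23.51, 0) = 23.51
Node uu (S = 73.59): continuation = 1/1.1·[0.4167·0.0000 + 0.5833·0.0000] = 0.0000; exercise value = 0.0000 ≤ continuation, so V_uu = 0.0000
Node ud (S = 43.14): continuation = 1/1.1·[0.4167·0.0000 + 0.5833·8.3331] = 4.4191; exercise value = 1.8625 ≤ continuation, so V_ud = 4.4191
Node dd (S = 25.29): continuation = 1/1.1·[0.4167·8.3331 + 0.5833·23.5056] = 15.6216; exercise value = 19.7125 > continuation, so V_dd = 19.7125 (exercise)
Node u (S = 50.75): continuation = 1/1.1·[0.4167·0.0000 + 0.5833·4.4191] = 2.3435; exercise value = 0.0000 ≤ continuation, so V_u = 2.3435
Node d (S = 29.75): continuation = 1/1.1·[0.4167·4.4191 + 0.5833·19.7125] = 12.1275; exercise value = 15.2500 > continuation, so V_d = 15.2500 (exercise)
Node 0 (S = 35): continuation = 1/1.1·[0.4167·2.3435 + 0.5833·15.2500] = 8.9748; exercise value = 10.0000 > continuation, so V_0 = 10.0000 (exercise)

$10.00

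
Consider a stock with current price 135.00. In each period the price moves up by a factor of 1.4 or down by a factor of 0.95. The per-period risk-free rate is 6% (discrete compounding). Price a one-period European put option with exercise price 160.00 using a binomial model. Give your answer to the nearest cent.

22.63

Risk-neutral probability p = (1 + 0.06 − 0.95)/(1.4 − 0.95) = 0.1100/0.4500 = 0.2444
Terminal stock prices: S_u = 189, S_d = 128.2
Terminal payoffs (K − S): max(-29, 0) = 0, max(31.75, 0) = 31.75
Node 0 (S = 135): V_0 = 1/1.06·[0.2444·0.0000 + 0.7556·31.7500] = 22.6310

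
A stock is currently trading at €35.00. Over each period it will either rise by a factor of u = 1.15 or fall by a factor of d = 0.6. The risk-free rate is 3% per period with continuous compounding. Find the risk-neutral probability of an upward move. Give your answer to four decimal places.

p = 0.7826

Risk-neutral probability p = (e^0.03 − 0.6)/(1.15 − 0.6) = 0.4305/0.5500 = 0.7826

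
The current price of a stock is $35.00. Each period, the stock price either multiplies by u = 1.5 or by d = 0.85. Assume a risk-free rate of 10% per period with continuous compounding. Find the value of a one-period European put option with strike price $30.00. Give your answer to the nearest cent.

Risk-neutral probability p = (e^0.1 − 0.85)/(1.5 − 0.85) = 0.2552/0.6500 = 0.3926
Terminal stock prices: S_u = 52.5, S_d = 29.75
Terminal payoffs (K − S): max(-22.5, 0) = 0, max(0.25, 0) = 0.25
Node 0 (S = 35): V_0 = e^(−0.1)·[0.3926·0.0000 + 0.6074·0.2500] = 0.1374

$0.14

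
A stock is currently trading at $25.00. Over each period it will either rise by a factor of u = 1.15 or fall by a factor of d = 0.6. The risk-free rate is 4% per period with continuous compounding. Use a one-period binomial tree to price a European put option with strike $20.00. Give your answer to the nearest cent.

$0.95

Risk-neutral probability p = (e^0.04 − 0.6)/(1.15 − 0.6) = 0.4408/0.5500 = 0.8015
Terminal stock prices: S_u = 28.75, S_d = 15
Terminal payoffs (K − S): max(-8.75, 0) = 0, max(5, 0) = 5
Node 0 (S = 25): V_0 = e^(−0.04)·[0.8015·0.0000 + 0.1985·5.0000] = 0.9537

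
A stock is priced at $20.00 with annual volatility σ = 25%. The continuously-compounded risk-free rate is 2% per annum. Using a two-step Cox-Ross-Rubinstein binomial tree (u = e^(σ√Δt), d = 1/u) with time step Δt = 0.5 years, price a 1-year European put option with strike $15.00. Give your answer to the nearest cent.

CRR parameters: u = e^(σ√Δt) = e^(0.25·√0.5) = 1.1934, d = 1/u = 0.8380
Per-period rate: rΔt = 0.02·0.5 = 0.01, so R = e^0.01 = 1.0101
Risk-neutral probability p = (e^0.01 − 0.8380)/(1.1934 − 0.8380) = 0.1721/0.3554 = 0.4842
Terminal stock prices: S_uu = 28.48, S_ud = 20, S_dd = 14.04
Terminal payoffs (K − S): max(-13.48, 0) = 0, max(-5, 0) = 0, max(0.9562, 0) = 0.9562
Node u (S = 23.87): V_u = e^(−0.01)·[0.4842·0.0000 + 0.5158·0.0000] = 0.0000
Node d (S = 16.76): V_d = e^(−0.01)·[0.4842·0.0000 + 0.5158·0.9562] = 0.4883
Node 0 (S = 20): V_0 = e^(−0.01)·[0.4842·0.0000 + 0.5158·0.4883] = 0.2494

$0.25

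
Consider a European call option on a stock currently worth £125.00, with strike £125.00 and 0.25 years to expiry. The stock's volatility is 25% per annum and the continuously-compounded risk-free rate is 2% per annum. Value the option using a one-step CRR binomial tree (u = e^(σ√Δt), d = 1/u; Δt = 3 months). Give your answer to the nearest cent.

£8.09

CRR parameters: u = e^(σ√Δt) = e^(0.25·√0.25) = 1.1331, d = 1/u = 0.8825
Per-period rate: rΔt = 0.02·0.25 = 0.005, so R = e^0.005 = 1.0050
Risk-neutral probability p = (e^0.005 − 0.8825)/(1.1331 − 0.8825) = 0.1225/0.2507 = 0.4888
Terminal stock prices: S_u = 141.6, S_d = 110.3
Terminal payoffs (S − K): max(16.64, 0) = 16.64, max(-14.69, 0) = 0
Node 0 (S = 125): V_0 = e^(−0.005)·[0.4888·16.6436 + 0.5112·0.0000] = 8.0946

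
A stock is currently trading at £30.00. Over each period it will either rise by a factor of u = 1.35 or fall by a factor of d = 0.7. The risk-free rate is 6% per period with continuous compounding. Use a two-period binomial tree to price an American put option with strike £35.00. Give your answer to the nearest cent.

£7.30

Risk-neutral probability p = (e^0.06 − 0.7)/(1.35 − 0.7) = 0.3618/0.6500 = 0.5567
Terminal stock prices: S_uu = 54.68, S_ud = 28.35, S_dd = 14.7
Terminal payoffs (K − S): max(-19.68, 0) = 0, max(6.65, 0) = 6.65, max(20.3, 0) = 20.3
Node u (S = 40.5): continuation = e^(−0.06)·[0.5567·0.0000 + 0.4433·6.6500] = 2.7764; exercise value = 0.0000 ≤ continuation, so V_u = 2.7764
Node d (S = 21): continuation = e^(−0.06)·[0.5567·6.6500 + 0.4433·20.3000] = 11.9618; exercise value = 14.0000 > continuation, so V_d = 14.0000 (exercise)
Node 0 (S = 30): continuation = e^(−0.06)·[0.5567·2.7764 + 0.4433·14.0000] = 7.3007; exercise value = 5.0000 ≤ continuation, so V_0 = 7.3007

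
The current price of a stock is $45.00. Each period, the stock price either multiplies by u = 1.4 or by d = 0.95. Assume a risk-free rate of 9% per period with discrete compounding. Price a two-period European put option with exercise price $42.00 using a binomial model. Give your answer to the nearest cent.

$0.55

Risk-neutral probability p = (1 + 0.09 − 0.95)/(1.4 − 0.95) = 0.1400/0.4500 = 0.3111
Terminal stock prices: S_uu = 88.2, S_ud = 59.85, S_dd = 40.61
Terminal payoffs (K − S): max(-46.2, 0) = 0, max(-17.85, 0) = 0, max(1.388, 0) = 1.388
Node u (S = 63): V_u = 1/1.09·[0.3111·0.0000 + 0.6889·0.0000] = 0.0000
Node d (S = 42.75): V_d = 1/1.09·[0.3111·0.0000 + 0.6889·1.3875] = 0.8769
Node 0 (S = 45): V_0 = 1/1.09·[0.3111·0.0000 + 0.6889·0.8769] = 0.5542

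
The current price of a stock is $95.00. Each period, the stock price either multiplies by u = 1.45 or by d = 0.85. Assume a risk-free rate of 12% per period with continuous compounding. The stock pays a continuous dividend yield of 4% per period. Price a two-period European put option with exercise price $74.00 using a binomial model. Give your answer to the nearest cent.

$1.58

Per-period risk-free factor R = e^0.12 = 1.1275; dividend-adjusted growth = e^(0.12−0.04) = 1.0833.
Risk-neutral probability p = (1.0833 − 0.85)/(1.45 − 0.85) = 0.2333/0.6000 = 0.3888
Terminal stock prices: S_uu = 199.7, S_ud = 117.1, S_dd = 68.64
Terminal payoffs (K − S): max(-125.7, 0) = 0, max(-43.09, 0) = 0, max(5.363, 0) = 5.363
Node u (S = 137.8): V_u = e^(−0.12)·[0.3888·0.0000 + 0.6112·0.0000] = 0.0000
Node d (S = 80.75): V_d = e^(−0.12)·[0.3888·0.0000 + 0.6112·5.3625] = 2.9069
Node 0 (S = 95): V_0 = e^(−0.12)·[0.3888·0.0000 + 0.6112·2.9069] = 1.5757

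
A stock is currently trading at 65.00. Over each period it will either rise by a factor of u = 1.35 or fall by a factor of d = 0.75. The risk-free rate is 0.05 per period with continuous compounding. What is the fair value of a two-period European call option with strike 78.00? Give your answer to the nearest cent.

9.23

Risk-neutral probability p = (e^0.05 − 0.75)/(1.35 − 0.75) = 0.3013/0.6000 = 0.5021
Terminal stock prices: S_uu = 118.5, S_ud = 65.81, S_dd = 36.56
Terminal payoffs (S − K): max(40.46, 0) = 40.46, max(-12.19, 0) = 0, max(-41.44, 0) = 0
Node u (S = 87.75): V_u = e^(−0.05)·[0.5021·40.4625 + 0.4979·0.0000] = 19.3261
Node d (S = 48.75): V_d = e^(−0.05)·[0.5021·0.0000 + 0.4979·0.0000] = 0.0000
Node 0 (S = 65): V_0 = e^(−0.05)·[0.5021·19.3261 + 0.4979·0.0000] = 9.2307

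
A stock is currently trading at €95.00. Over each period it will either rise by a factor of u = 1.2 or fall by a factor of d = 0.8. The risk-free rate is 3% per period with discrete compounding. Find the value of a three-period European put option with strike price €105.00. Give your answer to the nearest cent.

Risk-neutral probability p = (1 + 0.03 − 0.8)/(1.2 − 0.8) = 0.2300/0.4000 = 0.5750
Terminal stock prices: S_uuu = 164.2, S_uud = 109.4, S_udd = 72.96, S_ddd = 48.64
Terminal payoffs (K − S): max(-59.16, 0) = 0, max(-4.44, 0) = 0, max(32.04, 0) = 32.04, max(56.36, 0) = 56.36
Node uu (S = 136.8): V_uu = 1/1.03·[0.5750·0.0000 + 0.4250·0.0000] = 0.0000
Node ud (S = 91.2): V_ud = 1/1.03·[0.5750·0.0000 + 0.4250·32.0400] = 13.2204
Node dd (S = 60.8): V_dd = 1/1.03·[0.5750·32.0400 + 0.4250·56.3600] = 41.1417
Node u (S = 114): V_u = 1/1.03·[0.5750·0.0000 + 0.4250·13.2204] = 5.4550
Node d (S = 76): V_d = 1/1.03·[0.5750·13.2204 + 0.4250·41.1417] = 24.3563
Node 0 (S = 95): V_0 = 1/1.03·[0.5750·5.4550 + 0.4250·24.3563] = 13.0952

€13.10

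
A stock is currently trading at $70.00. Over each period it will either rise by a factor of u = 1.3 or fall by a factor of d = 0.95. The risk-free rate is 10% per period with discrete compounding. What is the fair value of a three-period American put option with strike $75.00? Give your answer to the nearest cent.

$5.00

Risk-neutral probability p = (1 + 0.1 − 0.95)/(1.3 − 0.95) = 0.1500/0.3500 = 0.4286
Terminal stock prices: S_uuu = 153.8, S_uud = 112.4, S_udd = 82.13, S_ddd = 60.02
Terminal payoffs (K − S): max(-78.79, 0) = 0, max(-37.39, 0) = 0, max(-7.127, 0) = 0, max(14.98, 0) = 14.98
Node uu (S = 118.3): continuation = 1/1.1·[0.4286·0.0000 + 0.5714·0.0000] = 0.0000; exercise value = 0.0000 ≤ continuation, so V_uu = 0.0000
Node ud (S = 86.45): continuation = 1/1.1·[0.4286·0.0000 + 0.5714·0.0000] = 0.0000; exercise value = 0.0000 ≤ continuation, so V_ud = 0.0000
Node dd (S = 63.17): continuation = 1/1.1·[0.4286·0.0000 + 0.5714·14.9838] = 7.7838; exercise value = 11.8250 > continuation, so V_dd = 11.8250 (exercise)
Node u (S = 91): continuation = 1/1.1·[0.4286·0.0000 + 0.5714·0.0000] = 0.0000; exercise value = 0.0000 ≤ continuation, so V_u = 0.0000
Node d (S = 66.5): continuation = 1/1.1·[0.4286·0.0000 + 0.5714·11.8250] = 6.1429; exercise value = 8.5000 > continuation, so V_d = 8.5000 (exercise)
Node 0 (S = 70): continuation = 1/1.1·[0.4286·0.0000 + 0.5714·8.5000] = 4.4156; exercise value = 5.0000 > continuation, so V_0 = 5.0000 (exercise)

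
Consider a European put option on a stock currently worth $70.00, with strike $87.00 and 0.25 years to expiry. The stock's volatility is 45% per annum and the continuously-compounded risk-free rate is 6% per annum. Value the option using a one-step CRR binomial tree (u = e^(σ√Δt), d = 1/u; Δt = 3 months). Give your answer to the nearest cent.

$16.02

CRR parameters: u = e^(σ√Δt) = e^(0.45·√0.25) = 1.2523, d = 1/u = 0.7985
Per-period rate: rΔt = 0.06·0.25 = 0.015, so R = e^0.015 = 1.0151
Risk-neutral probability p = (e^0.015 − 0.7985)/(1.2523 − 0.7985) = 0.2166/0.4538 = 0.4773
Terminal stock prices: S_u = 87.66, S_d = 55.9
Terminal payoffs (K − S): max(-0.6626, 0) = 0, max(31.1, 0) = 31.1
Node 0 (S = 70): V_0 = e^(−0.015)·[0.4773·0.0000 + 0.5227·31.1039] = 16.0163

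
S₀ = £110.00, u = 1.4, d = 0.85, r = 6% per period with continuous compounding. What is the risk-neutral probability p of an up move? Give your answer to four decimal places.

Risk-neutral probability p = (e^0.06 − 0.85)/(1.4 − 0.85) = 0.2118/0.5500 = 0.3852

p = 0.3852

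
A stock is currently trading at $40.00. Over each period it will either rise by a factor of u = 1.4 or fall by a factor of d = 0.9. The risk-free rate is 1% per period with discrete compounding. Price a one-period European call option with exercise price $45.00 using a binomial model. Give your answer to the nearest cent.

$2.40

Risk-neutral probability p = (1 + 0.01 − 0.9)/(1.4 − 0.9) = 0.1100/0.5000 = 0.2200
Terminal stock prices: S_u = 56, S_d = 36
Terminal payoffs (S − K): max(11, 0) = 11, max(-9, 0) = 0
Node 0 (S = 40): V_0 = 1/1.01·[0.2200·11.0000 + 0.7800·0.0000] = 2.3960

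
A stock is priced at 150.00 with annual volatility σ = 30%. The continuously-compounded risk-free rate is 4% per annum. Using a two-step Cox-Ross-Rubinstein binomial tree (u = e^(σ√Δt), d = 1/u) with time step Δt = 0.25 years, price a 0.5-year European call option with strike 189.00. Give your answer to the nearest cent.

3.25

CRR parameters: u = e^(σ√Δt) = e^(0.3·√0.25) = 1.1618, d = 1/u = 0.8607
Per-period rate: rΔt = 0.04·0.25 = 0.01, so R = e^0.01 = 1.0101
Risk-neutral probability p = (e^0.01 − 0.8607)/(1.1618 − 0.8607) = 0.1493/0.3011 = 0.4959
Terminal stock prices: S_uu = 202.5, S_ud = 150, S_dd = 111.1
Terminal payoffs (S − K): max(13.48, 0) = 13.48, max(-39, 0) = 0, max(-77.88, 0) = 0
Node u (S = 174.3): V_u = e^(−0.01)·[0.4959·13.4788 + 0.5041·0.0000] = 6.6182
Node d (S = 129.1): V_d = e^(−0.01)·[0.4959·0.0000 + 0.5041·0.0000] = 0.0000
Node 0 (S = 150): V_0 = e^(−0.01)·[0.4959·6.6182 + 0.5041·0.0000] = 3.2496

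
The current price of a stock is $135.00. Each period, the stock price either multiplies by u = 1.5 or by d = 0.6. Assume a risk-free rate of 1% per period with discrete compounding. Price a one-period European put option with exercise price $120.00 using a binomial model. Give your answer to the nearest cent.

Risk-neutral probability p = (1 + 0.01 − 0.6)/(1.5 − 0.6) = 0.4100/0.9000 = 0.4556
Terminal stock prices: S_u = 202.5, S_d = 81
Terminal payoffs (K − S): max(-82.5, 0) = 0, max(39, 0) = 39
Node 0 (S = 135): V_0 = 1/1.01·[0.4556·0.0000 + 0.5444·39.0000] = 21.0231

$21.02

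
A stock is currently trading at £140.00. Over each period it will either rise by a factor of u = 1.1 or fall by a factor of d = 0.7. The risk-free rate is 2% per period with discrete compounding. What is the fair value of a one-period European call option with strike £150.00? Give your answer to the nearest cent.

Risk-neutral probability p = (1 + 0.02 − 0.7)/(1.1 − 0.7) = 0.3200/0.4000 = 0.8000
Terminal stock prices: S_u = 154, S_d = 98
Terminal payoffs (S − K): max(4, 0) = 4, max(-52, 0) = 0
Node 0 (S = 140): V_0 = 1/1.02·[0.8000·4.0000 + 0.2000·0.0000] = 3.1373

£3.14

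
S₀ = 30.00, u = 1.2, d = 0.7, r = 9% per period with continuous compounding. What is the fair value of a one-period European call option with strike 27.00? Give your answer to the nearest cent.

6.48

Risk-neutral probability p = (e^0.09 − 0.7)/(1.2 − 0.7) = 0.3942/0.5000 = 0.7883
Terminal stock prices: S_u = 36, S_d = 21
Terminal payoffs (S − K): max(9, 0) = 9, max(-6, 0) = 0
Node 0 (S = 30): V_0 = e^(−0.09)·[0.7883·9.0000 + 0.2117·0.0000] = 6.4845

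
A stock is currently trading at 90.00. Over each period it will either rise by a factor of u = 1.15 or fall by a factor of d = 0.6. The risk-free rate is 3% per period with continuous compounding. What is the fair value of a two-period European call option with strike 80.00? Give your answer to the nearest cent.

Risk-neutral probability p = (e^0.03 − 0.6)/(1.15 − 0.6) = 0.4305/0.5500 = 0.7826
Terminal stock prices: S_uu = 119, S_ud = 62.1, S_dd = 32.4
Terminal payoffs (S − K): max(39.02, 0) = 39.02, max(-17.9, 0) = 0, max(-47.6, 0) = 0
Node u (S = 103.5): V_u = e^(−0.03)·[0.7826·39.0250 + 0.2174·0.0000] = 29.6400
Node d (S = 54): V_d = e^(−0.03)·[0.7826·0.0000 + 0.2174·0.0000] = 0.0000
Node 0 (S = 90): V_0 = e^(−0.03)·[0.7826·29.6400 + 0.2174·0.0000] = 22.5120

22.51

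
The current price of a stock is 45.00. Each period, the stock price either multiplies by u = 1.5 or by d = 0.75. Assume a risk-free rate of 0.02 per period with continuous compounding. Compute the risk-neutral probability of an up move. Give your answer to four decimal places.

p = 0.3603

Risk-neutral probability p = (e^0.02 − 0.75)/(1.5 − 0.75) = 0.2702/0.7500 = 0.3603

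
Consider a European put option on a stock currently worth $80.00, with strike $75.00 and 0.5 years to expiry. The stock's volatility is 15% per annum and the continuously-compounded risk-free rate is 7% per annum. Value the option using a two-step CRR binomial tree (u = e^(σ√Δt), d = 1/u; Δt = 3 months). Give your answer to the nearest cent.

CRR parameters: u = e^(σ√Δt) = e^(0.15·√0.25) = 1.0779, d = 1/u = 0.9277
Per-period rate: rΔt = 0.07·0.25 = 0.0175, so R = e^0.0175 = 1.0177
Risk-neutral probability p = (e^0.0175 − 0.9277)/(1.0779 − 0.9277) = 0.0899/0.1501 = 0.5988
Terminal stock prices: S_uu = 92.95, S_ud = 80, S_dd = 68.86
Terminal payoffs (K − S): max(-17.95, 0) = 0, max(-5, 0) = 0, max(6.143, 0) = 6.143
Node u (S = 86.23): V_u = e^(−0.0175)·[0.5988·0.0000 + 0.4012·0.0000] = 0.0000
Node d (S = 74.22): V_d = e^(−0.0175)·[0.5988·0.0000 + 0.4012·6.1434] = 2.4217
Node 0 (S = 80): V_0 = e^(−0.0175)·[0.5988·0.0000 + 0.4012·2.4217] = 0.9546

$0.95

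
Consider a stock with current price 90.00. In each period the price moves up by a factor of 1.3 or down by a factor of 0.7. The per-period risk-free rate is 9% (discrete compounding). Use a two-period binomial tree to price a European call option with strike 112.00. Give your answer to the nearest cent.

Risk-neutral probability p = (1 + 0.09 − 0.7)/(1.3 − 0.7) = 0.3900/0.6000 = 0.6500
Terminal stock prices: S_uu = 152.1, S_ud = 81.9, S_dd = 44.1
Terminal payoffs (S − K): max(40.1, 0) = 40.1, max(-30.1, 0) = 0, max(-67.9, 0) = 0
Node u (S = 117): V_u = 1/1.09·[0.6500·40.1000 + 0.3500·0.0000] = 23.9128
Node d (S = 63): V_d = 1/1.09·[0.6500·0.0000 + 0.3500·0.0000] = 0.0000
Node 0 (S = 90): V_0 = 1/1.09·[0.6500·23.9128 + 0.3500·0.0000] = 14.2600

14.26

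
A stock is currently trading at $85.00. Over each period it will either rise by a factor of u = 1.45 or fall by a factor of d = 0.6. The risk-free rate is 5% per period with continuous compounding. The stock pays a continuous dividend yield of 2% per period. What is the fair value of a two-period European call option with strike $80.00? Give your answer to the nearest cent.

Per-period risk-free factor R = e^0.05 = 1.0513; dividend-adjusted growth = e^(0.05−0.02) = 1.0305.
Risk-neutral probability p = (1.0305 − 0.6)/(1.45 − 0.6) = 0.4305/0.8500 = 0.5064
Terminal stock prices: S_uu = 178.7, S_ud = 73.95, S_dd = 30.6
Terminal payoffs (S − K): max(98.71, 0) = 98.71, max(-6.05, 0) = 0, max(-49.4, 0) = 0
Node u (S = 123.2): V_u = e^(−0.05)·[0.5064·98.7125 + 0.4936·0.0000] = 47.5517
Node d (S = 51): V_d = e^(−0.05)·[0.5064·0.0000 + 0.4936·0.0000] = 0.0000
Node 0 (S = 85): V_0 = e^(−0.05)·[0.5064·47.5517 + 0.4936·0.0000] = 22.9065

$22.91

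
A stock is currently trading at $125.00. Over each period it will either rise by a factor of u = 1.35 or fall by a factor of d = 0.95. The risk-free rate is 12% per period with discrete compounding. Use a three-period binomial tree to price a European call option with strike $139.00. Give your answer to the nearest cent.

$30.37

Risk-neutral probability p = (1 + 0.12 − 0.95)/(1.35 − 0.95) = 0.1700/0.4000 = 0.4250
Terminal stock prices: S_uuu = 307.5, S_uud = 216.4, S_udd = 152.3, S_ddd = 107.2
Terminal payoffs (S − K): max(168.5, 0) = 168.5, max(77.42, 0) = 77.42, max(13.3, 0) = 13.3, max(-31.83, 0) = 0
Node uu (S = 227.8): V_uu = 1/1.12·[0.4250·168.5469 + 0.5750·77.4219] = 103.7054
Node ud (S = 160.3): V_ud = 1/1.12·[0.4250·77.4219 + 0.5750·13.2969] = 36.2054
Node dd (S = 112.8): V_dd = 1/1.12·[0.4250·13.2969 + 0.5750·0.0000] = 5.0457
Node u (S = 168.8): V_u = 1/1.12·[0.4250·103.7054 + 0.5750·36.2054] = 57.9401
Node d (S = 118.8): V_d = 1/1.12·[0.4250·36.2054 + 0.5750·5.0457] = 16.3291
Node 0 (S = 125): V_0 = 1/1.12·[0.4250·57.9401 + 0.5750·16.3291] = 30.3694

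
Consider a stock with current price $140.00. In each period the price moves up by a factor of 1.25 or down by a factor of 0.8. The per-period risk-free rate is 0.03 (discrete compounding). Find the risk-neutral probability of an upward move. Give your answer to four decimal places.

Risk-neutral probability p = (1 + 0.03 − 0.8)/(1.25 − 0.8) = 0.2300/0.4500 = 0.5111

p = 0.5111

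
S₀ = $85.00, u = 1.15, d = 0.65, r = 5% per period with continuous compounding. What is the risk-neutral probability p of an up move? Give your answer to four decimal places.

Risk-neutral probability p = (e^0.05 − 0.65)/(1.15 − 0.65) = 0.4013/0.5000 = 0.8025

p = 0.8025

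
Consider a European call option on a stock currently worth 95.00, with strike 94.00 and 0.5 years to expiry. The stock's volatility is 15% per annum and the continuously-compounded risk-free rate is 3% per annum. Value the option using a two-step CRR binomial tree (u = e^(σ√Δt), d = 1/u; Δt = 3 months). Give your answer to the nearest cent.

5.05

CRR parameters: u = e^(σ√Δt) = e^(0.15·√0.25) = 1.0779, d = 1/u = 0.9277
Per-period rate: rΔt = 0.03·0.25 = 0.0075, so R = e^0.0075 = 1.0075
Risk-neutral probability p = (e^0.0075 − 0.9277)/(1.0779 − 0.9277) = 0.0798/0.1501 = 0.5314
Terminal stock prices: S_uu = 110.4, S_ud = 95, S_dd = 81.77
Terminal payoffs (S − K): max(16.37, 0) = 16.37, max(1, 0) = 1, max(-12.23, 0) = 0
Node u (S = 102.4): V_u = e^(−0.0075)·[0.5314·16.3743 + 0.4686·1.0000] = 9.1014
Node d (S = 88.14): V_d = e^(−0.0075)·[0.5314·1.0000 + 0.4686·0.0000] = 0.5274
Node 0 (S = 95): V_0 = e^(−0.0075)·[0.5314·9.1014 + 0.4686·0.5274] = 5.0456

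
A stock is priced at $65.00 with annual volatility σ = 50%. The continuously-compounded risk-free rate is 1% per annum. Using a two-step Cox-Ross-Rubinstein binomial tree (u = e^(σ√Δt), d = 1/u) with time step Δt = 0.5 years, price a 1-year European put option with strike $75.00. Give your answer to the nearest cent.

CRR parameters: u = e^(σ√Δt) = e^(0.5·√0.5) = 1.4241, d = 1/u = 0.7022
Per-period rate: rΔt = 0.01·0.5 = 0.005, so R = e^0.005 = 1.0050
Risk-neutral probability p = (e^0.005 − 0.7022)/(1.4241 − 0.7022) = 0.3028/0.7219 = 0.4195
Terminal stock prices: S_uu = 131.8, S_ud = 65, S_dd = 32.05
Terminal payoffs (K − S): max(-56.83, 0) = 0, max(10, 0) = 10, max(42.95, 0) = 42.95
Node u (S = 92.57): V_u = e^(−0.005)·[0.4195·0.0000 + 0.5805·10.0000] = 5.7764
Node d (S = 45.64): V_d = e^(−0.005)·[0.4195·10.0000 + 0.5805·42.9505] = 28.9837
Node 0 (S = 65): V_0 = e^(−0.005)·[0.4195·5.7764 + 0.5805·28.9837] = 19.1531

$19.15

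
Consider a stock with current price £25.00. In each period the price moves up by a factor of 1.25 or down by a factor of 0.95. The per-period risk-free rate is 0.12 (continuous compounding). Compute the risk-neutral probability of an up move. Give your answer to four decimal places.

Risk-neutral probability p = (e^0.12 − 0.95)/(1.25 − 0.95) = 0.1775/0.3000 = 0.5917

p = 0.5917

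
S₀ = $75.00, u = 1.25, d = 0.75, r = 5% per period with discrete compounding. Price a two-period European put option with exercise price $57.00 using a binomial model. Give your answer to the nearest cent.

Risk-neutral probability p = (1 + 0.05 − 0.75)/(1.25 − 0.75) = 0.3000/0.5000 = 0.6000
Terminal stock prices: S_uu = 117.2, S_ud = 70.31, S_dd = 42.19
Terminal payoffs (K − S): max(-60.19, 0) = 0, max(-13.31, 0) = 0, max(14.81, 0) = 14.81
Node u (S = 93.75): V_u = 1/1.05·[0.6000·0.0000 + 0.4000·0.0000] = 0.0000
Node d (S = 56.25): V_d = 1/1.05·[0.6000·0.0000 + 0.4000·14.8125] = 5.6429
Node 0 (S = 75): V_0 = 1/1.05·[0.6000·0.0000 + 0.4000·5.6429] = 2.1497

$2.15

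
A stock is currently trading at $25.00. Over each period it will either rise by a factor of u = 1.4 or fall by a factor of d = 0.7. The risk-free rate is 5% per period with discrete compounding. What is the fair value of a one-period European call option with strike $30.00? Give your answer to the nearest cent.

$2.38

Risk-neutral probability p = (1 + 0.05 − 0.7)/(1.4 − 0.7) = 0.3500/0.7000 = 0.5000
Terminal stock prices: S_u = 35, S_d = 17.5
Terminal payoffs (S − K): max(5, 0) = 5, max(-12.5, 0) = 0
Node 0 (S = 25): V_0 = 1/1.05·[0.5000·5.0000 + 0.5000·0.0000] = 2.3810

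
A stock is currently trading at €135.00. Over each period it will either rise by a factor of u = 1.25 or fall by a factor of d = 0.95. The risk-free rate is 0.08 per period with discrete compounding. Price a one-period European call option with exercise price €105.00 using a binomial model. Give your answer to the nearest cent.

€37.78

Risk-neutral probability p = (1 + 0.08 − 0.95)/(1.25 − 0.95) = 0.1300/0.3000 = 0.4333
Terminal stock prices: S_u = 168.8, S_d = 128.2
Terminal payoffs (S − K): max(63.75, 0) = 63.75, max(23.25, 0) = 23.25
Node 0 (S = 135): V_0 = 1/1.08·[0.4333·63.7500 + 0.5667·23.2500] = 37.7778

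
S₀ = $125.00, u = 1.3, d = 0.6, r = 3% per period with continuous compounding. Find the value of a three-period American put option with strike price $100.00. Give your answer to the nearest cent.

$14.60

Risk-neutral probability p = (e^0.03 − 0.6)/(1.3 − 0.6) = 0.4305/0.7000 = 0.6149
Terminal stock prices: S_uuu = 274.6, S_uud = 126.8, S_udd = 58.5, S_ddd = 27
Terminal payoffs (K − S): max(-174.6, 0) = 0, max(-26.75, 0) = 0, max(41.5, 0) = 41.5, max(73, 0) = 73
Node uu (S = 211.3): continuation = e^(−0.03)·[0.6149·0.0000 + 0.3851·0.0000] = 0.0000; exercise value = 0.0000 ≤ continuation, so V_uu = 0.0000
Node ud (S = 97.5): continuation = e^(−0.03)·[0.6149·0.0000 + 0.3851·41.5000] = 15.5079; exercise value = 2.5000 ≤ continuation, so V_ud = 15.5079
Node dd (S = 45): continuation = e^(−0.03)·[0.6149·41.5000 + 0.3851·73.0000] = 52.0446; exercise value = 55.0000 > continuation, so V_dd = 55.0000 (exercise)
Node u (S = 162.5): continuation = e^(−0.03)·[0.6149·0.0000 + 0.3851·15.5079] = 5.7951; exercise value = 0.0000 ≤ continuation, so V_u = 5.7951
Node d (S = 75): continuation = e^(−0.03)·[0.6149·15.5079 + 0.3851·55.0000] = 29.8072; exercise value = 25.0000 ≤ continuation, so V_d = 29.8072
Node 0 (S = 125): continuation = e^(−0.03)·[0.6149·5.7951 + 0.3851·29.8072] = 14.5967; exercise value = 0.0000 ≤ continuation, so V_0 = 14.5967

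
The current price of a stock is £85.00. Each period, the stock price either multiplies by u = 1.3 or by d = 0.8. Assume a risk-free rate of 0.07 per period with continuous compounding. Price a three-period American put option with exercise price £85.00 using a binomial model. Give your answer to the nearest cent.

£8.52

Risk-neutral probability p = (e^0.07 − 0.8)/(1.3 − 0.8) = 0.2725/0.5000 = 0.5450
Terminal stock prices: S_uuu = 186.7, S_uud = 114.9, S_udd = 70.72, S_ddd = 43.52
Terminal payoffs (K − S): max(-101.7, 0) = 0, max(-29.92, 0) = 0, max(14.28, 0) = 14.28, max(41.48, 0) = 41.48
Node uu (S = 143.7): continuation = e^(−0.07)·[0.5450·0.0000 + 0.4550·0.0000] = 0.0000; exercise value = 0.0000 ≤ continuation, so V_uu = 0.0000
Node ud (S = 88.4): continuation = e^(−0.07)·[0.5450·0.0000 + 0.4550·14.2800] = 6.0579; exercise value = 0.0000 ≤ continuation, so V_ud = 6.0579
Node dd (S = 54.4): continuation = e^(−0.07)·[0.5450·14.2800 + 0.4550·41.4800] = 24.8535; exercise value = 30.6000 > continuation, so V_dd = 30.6000 (exercise)
Node u (S = 110.5): continuation = e^(−0.07)·[0.5450·0.0000 + 0.4550·6.0579] = 2.5699; exercise value = 0.0000 ≤ continuation, so V_u = 2.5699
Node d (S = 68): continuation = e^(−0.07)·[0.5450·6.0579 + 0.4550·30.6000] = 16.0597; exercise value = 17.0000 > continuation, so V_d = 17.0000 (exercise)
Node 0 (S = 85): continuation = e^(−0.07)·[0.5450·2.5699 + 0.4550·17.0000] = 8.5178; exercise value = 0.0000 ≤ continuation, so V_0 = 8.5178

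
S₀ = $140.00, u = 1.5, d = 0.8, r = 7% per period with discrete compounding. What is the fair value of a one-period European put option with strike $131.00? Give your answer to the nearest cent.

$10.91

Risk-neutral probability p = (1 + 0.07 − 0.8)/(1.5 − 0.8) = 0.2700/0.7000 = 0.3857
Terminal stock prices: S_u = 210, S_d = 112
Terminal payoffs (K − S): max(-79, 0) = 0, max(19, 0) = 19
Node 0 (S = 140): V_0 = 1/1.07·[0.3857·0.0000 + 0.6143·19.0000] = 10.9079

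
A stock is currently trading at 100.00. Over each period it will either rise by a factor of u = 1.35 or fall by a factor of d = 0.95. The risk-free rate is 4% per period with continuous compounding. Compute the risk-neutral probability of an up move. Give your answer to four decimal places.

Risk-neutral probability p = (e^0.04 − 0.95)/(1.35 − 0.95) = 0.0908/0.4000 = 0.2270

p = 0.2270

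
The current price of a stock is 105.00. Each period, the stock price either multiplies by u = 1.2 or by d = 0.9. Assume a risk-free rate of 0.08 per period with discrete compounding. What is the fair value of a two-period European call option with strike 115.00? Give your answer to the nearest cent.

11.17

Risk-neutral probability p = (1 + 0.08 − 0.9)/(1.2 − 0.9) = 0.1800/0.3000 = 0.6000
Terminal stock prices: S_uu = 151.2, S_ud = 113.4, S_dd = 85.05
Terminal payoffs (S − K): max(36.2, 0) = 36.2, max(-1.6, 0) = 0, max(-29.95, 0) = 0
Node u (S = 126): V_u = 1/1.08·[0.6000·36.2000 + 0.4000·0.0000] = 20.1111
Node d (S = 94.5): V_d = 1/1.08·[0.6000·0.0000 + 0.4000·0.0000] = 0.0000
Node 0 (S = 105): V_0 = 1/1.08·[0.6000·20.1111 + 0.4000·0.0000] = 11.1728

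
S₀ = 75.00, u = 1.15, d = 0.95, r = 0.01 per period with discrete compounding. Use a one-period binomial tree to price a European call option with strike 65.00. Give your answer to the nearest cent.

10.64

Risk-neutral probability p = (1 + 0.01 − 0.95)/(1.15 − 0.95) = 0.0600/0.2000 = 0.3000
Terminal stock prices: S_u = 86.25, S_d = 71.25
Terminal payoffs (S − K): max(21.25, 0) = 21.25, max(6.25, 0) = 6.25
Node 0 (S = 75): V_0 = 1/1.01·[0.3000·21.2500 + 0.7000·6.2500] = 10.6436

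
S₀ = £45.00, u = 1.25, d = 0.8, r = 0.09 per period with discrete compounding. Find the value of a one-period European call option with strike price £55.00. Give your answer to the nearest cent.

Risk-neutral probability p = (1 + 0.09 − 0.8)/(1.25 − 0.8) = 0.2900/0.4500 = 0.6444
Terminal stock prices: S_u = 56.25, S_d = 36
Terminal payoffs (S − K): max(1.25, 0) = 1.25, max(-19, 0) = 0
Node 0 (S = 45): V_0 = 1/1.09·[0.6444·1.2500 + 0.3556·0.0000] = 0.7390

£0.74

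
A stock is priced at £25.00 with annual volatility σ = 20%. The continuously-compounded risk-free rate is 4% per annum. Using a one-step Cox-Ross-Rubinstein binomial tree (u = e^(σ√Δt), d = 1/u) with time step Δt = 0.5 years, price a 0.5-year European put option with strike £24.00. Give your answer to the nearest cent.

£1.04

CRR parameters: u = e^(σ√Δt) = e^(0.2·√0.5) = 1.1519, d = 1/u = 0.8681
Per-period rate: rΔt = 0.04·0.5 = 0.02, so R = e^0.02 = 1.0202
Risk-neutral probability p = (e^0.02 − 0.8681)/(1.1519 − 0.8681) = 0.1521/0.2838 = 0.5359
Terminal stock prices: S_u = 28.8, S_d = 21.7
Terminal payoffs (K − S): max(-4.798, 0) = 0, max(2.297, 0) = 2.297
Node 0 (S = 25): V_0 = e^(−0.02)·[0.5359·0.0000 + 0.4641·2.2969] = 1.0449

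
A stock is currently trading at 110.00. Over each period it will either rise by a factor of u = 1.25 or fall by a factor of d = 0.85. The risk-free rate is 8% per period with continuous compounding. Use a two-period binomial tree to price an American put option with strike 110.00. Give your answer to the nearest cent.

6.35

Risk-neutral probability p = (e^0.08 − 0.85)/(1.25 − 0.85) = 0.2333/0.4000 = 0.5832
Terminal stock prices: S_uu = 171.9, S_ud = 116.9, S_dd = 79.47
Terminal payoffs (K − S): max(-61.88, 0) = 0, max(-6.875, 0) = 0, max(30.53, 0) = 30.53
Node u (S = 137.5): continuation = e^(−0.08)·[0.5832·0.0000 + 0.4168·0.0000] = 0.0000; exercise value = 0.0000 ≤ continuation, so V_u = 0.0000
Node d (S = 93.5): continuation = e^(−0.08)·[0.5832·0.0000 + 0.4168·30.5250] = 11.7441; exercise value = 16.5000 > continuation, so V_d = 16.5000 (exercise)
Node 0 (S = 110): continuation = e^(−0.08)·[0.5832·0.0000 + 0.4168·16.5000] = 6.3482; exercise value = 0.0000 ≤ continuation, so V_0 = 6.3482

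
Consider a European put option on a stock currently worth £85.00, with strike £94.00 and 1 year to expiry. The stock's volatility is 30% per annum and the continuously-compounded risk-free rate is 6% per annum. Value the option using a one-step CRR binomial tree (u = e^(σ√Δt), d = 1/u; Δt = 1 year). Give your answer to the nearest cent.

CRR parameters: u = e^(σ√Δt) = e^(0.3·√1) = 1.3499, d = 1/u = 0.7408
Per-period rate: rΔt = 0.06·1 = 0.06, so R = e^0.06 = 1.0618
Risk-neutral probability p = (e^0.06 − 0.7408)/(1.3499 − 0.7408) = 0.3210/0.6090 = 0.5271
Terminal stock prices: S_u = 114.7, S_d = 62.97
Terminal payoffs (K − S): max(-20.74, 0) = 0, max(31.03, 0) = 31.03
Node 0 (S = 85): V_0 = e^(−0.06)·[0.5271·0.0000 + 0.4729·31.0305] = 13.8201

£13.82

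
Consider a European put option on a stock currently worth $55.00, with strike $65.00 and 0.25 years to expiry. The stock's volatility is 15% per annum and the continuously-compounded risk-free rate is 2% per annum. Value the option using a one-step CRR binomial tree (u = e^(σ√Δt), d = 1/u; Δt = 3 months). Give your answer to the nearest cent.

CRR parameters: u = e^(σ√Δt) = e^(0.15·√0.25) = 1.0779, d = 1/u = 0.9277
Per-period rate: rΔt = 0.02·0.25 = 0.005, so R = e^0.005 = 1.0050
Risk-neutral probability p = (e^0.005 − 0.9277)/(1.0779 − 0.9277) = 0.0773/0.1501 = 0.5146
Terminal stock prices: S_u = 59.28, S_d = 51.03
Terminal payoffs (K − S): max(5.716, 0) = 5.716, max(13.97, 0) = 13.97
Node 0 (S = 55): V_0 = e^(−0.005)·[0.5146·5.7164 + 0.4854·13.9741] = 9.6758

$9.68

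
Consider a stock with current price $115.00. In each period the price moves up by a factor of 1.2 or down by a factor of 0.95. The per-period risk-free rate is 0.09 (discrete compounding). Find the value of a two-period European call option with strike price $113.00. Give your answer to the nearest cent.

Risk-neutral probability p = (1 + 0.09 − 0.95)/(1.2 − 0.95) = 0.1400/0.2500 = 0.5600
Terminal stock prices: S_uu = 165.6, S_ud = 131.1, S_dd = 103.8
Terminal payoffs (S − K): max(52.6, 0) = 52.6, max(18.1, 0) = 18.1, max(-9.213, 0) = 0
Node u (S = 138): V_u = 1/1.09·[0.5600·52.6000 + 0.4400·18.1000] = 34.3303
Node d (S = 109.2): V_d = 1/1.09·[0.5600·18.1000 + 0.4400·0.0000] = 9.2991
Node 0 (S = 115): V_0 = 1/1.09·[0.5600·34.3303 + 0.4400·9.2991] = 21.3913

$21.39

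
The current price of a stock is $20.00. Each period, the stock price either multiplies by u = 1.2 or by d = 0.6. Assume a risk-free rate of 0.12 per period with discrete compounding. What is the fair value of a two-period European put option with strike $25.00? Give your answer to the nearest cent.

Risk-neutral probability p = (1 + 0.12 − 0.6)/(1.2 − 0.6) = 0.5200/0.6000 = 0.8667
Terminal stock prices: S_uu = 28.8, S_ud = 14.4, S_dd = 7.2
Terminal payoffs (K − S): max(-3.8, 0) = 0, max(10.6, 0) = 10.6, max(17.8, 0) = 17.8
Node u (S = 24): V_u = 1/1.12·[0.8667·0.0000 + 0.1333·10.6000] = 1.2619
Node d (S = 12): V_d = 1/1.12·[0.8667·10.6000 + 0.1333·17.8000] = 10.3214
Node 0 (S = 20): V_0 = 1/1.12·[0.8667·1.2619 + 0.1333·10.3214] = 2.2052

$2.21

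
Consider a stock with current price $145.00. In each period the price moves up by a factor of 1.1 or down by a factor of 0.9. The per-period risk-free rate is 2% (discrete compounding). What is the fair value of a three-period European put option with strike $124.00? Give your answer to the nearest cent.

$1.10

Risk-neutral probability p = (1 + 0.02 − 0.9)/(1.1 − 0.9) = 0.1200/0.2000 = 0.6000
Terminal stock prices: S_uuu = 193, S_uud = 157.9, S_udd = 129.2, S_ddd = 105.7
Terminal payoffs (K − S): max(-69, 0) = 0, max(-33.91, 0) = 0, max(-5.195, 0) = 0, max(18.29, 0) = 18.29
Node uu (S = 175.5): V_uu = 1/1.02·[0.6000·0.0000 + 0.4000·0.0000] = 0.0000
Node ud (S = 143.6): V_ud = 1/1.02·[0.6000·0.0000 + 0.4000·0.0000] = 0.0000
Node dd (S = 117.5): V_dd = 1/1.02·[0.6000·0.0000 + 0.4000·18.2950] = 7.1745
Node u (S = 159.5): V_u = 1/1.02·[0.6000·0.0000 + 0.4000·0.0000] = 0.0000
Node d (S = 130.5): V_d = 1/1.02·[0.6000·0.0000 + 0.4000·7.1745] = 2.8135
Node 0 (S = 145): V_0 = 1/1.02·[0.6000·0.0000 + 0.4000·2.8135] = 1.1033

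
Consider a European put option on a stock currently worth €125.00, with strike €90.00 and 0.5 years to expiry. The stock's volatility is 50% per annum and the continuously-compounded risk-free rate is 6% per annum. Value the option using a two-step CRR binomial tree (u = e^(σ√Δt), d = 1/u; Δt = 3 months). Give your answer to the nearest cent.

€3.90

CRR parameters: u = e^(σ√Δt) = e^(0.5·√0.25) = 1.2840, d = 1/u = 0.7788
Per-period rate: rΔt = 0.06·0.25 = 0.015, so R = e^0.015 = 1.0151
Risk-neutral probability p = (e^0.015 − 0.7788)/(1.2840 − 0.7788) = 0.2363/0.5052 = 0.4677
Terminal stock prices: S_uu = 206.1, S_ud = 125, S_dd = 75.82
Terminal payoffs (K − S): max(-116.1, 0) = 0, max(-35, 0) = 0, max(14.18, 0) = 14.18
Node u (S = 160.5): V_u = e^(−0.015)·[0.4677·0.0000 + 0.5323·0.0000] = 0.0000
Node d (S = 97.35): V_d = e^(−0.015)·[0.4677·0.0000 + 0.5323·14.1837] = 7.4370
Node 0 (S = 125): V_0 = e^(−0.015)·[0.4677·0.0000 + 0.5323·7.4370] = 3.8995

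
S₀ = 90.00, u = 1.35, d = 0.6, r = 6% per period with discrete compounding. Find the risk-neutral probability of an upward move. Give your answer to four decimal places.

Risk-neutral probability p = (1 + 0.06 − 0.6)/(1.35 − 0.6) = 0.4600/0.7500 = 0.6133

p = 0.6133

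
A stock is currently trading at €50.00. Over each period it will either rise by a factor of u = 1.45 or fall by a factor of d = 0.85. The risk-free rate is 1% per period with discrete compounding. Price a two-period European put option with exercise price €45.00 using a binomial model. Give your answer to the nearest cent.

Risk-neutral probability p = (1 + 0.01 − 0.85)/(1.45 − 0.85) = 0.1600/0.6000 = 0.2667
Terminal stock prices: S_uu = 105.1, S_ud = 61.62, S_dd = 36.12
Terminal payoffs (K − S): max(-60.12, 0) = 0, max(-16.62, 0) = 0, max(8.875, 0) = 8.875
Node u (S = 72.5): V_u = 1/1.01·[0.2667·0.0000 + 0.7333·0.0000] = 0.0000
Node d (S = 42.5): V_d = 1/1.01·[0.2667·0.0000 + 0.7333·8.8750] = 6.4439
Node 0 (S = 50): V_0 = 1/1.01·[0.2667·0.0000 + 0.7333·6.4439] = 4.6787

€4.68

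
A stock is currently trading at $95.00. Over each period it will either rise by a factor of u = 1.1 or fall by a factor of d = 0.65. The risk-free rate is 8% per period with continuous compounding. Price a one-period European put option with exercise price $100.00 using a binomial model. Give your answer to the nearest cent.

$1.31

Risk-neutral probability p = (e^0.08 − 0.65)/(1.1 − 0.65) = 0.4333/0.4500 = 0.9629
Terminal stock prices: S_u = 104.5, S_d = 61.75
Terminal payoffs (K − S): max(-4.5, 0) = 0, max(38.25, 0) = 38.25
Node 0 (S = 95): V_0 = e^(−0.08)·[0.9629·0.0000 + 0.0371·38.2500] = 1.3114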